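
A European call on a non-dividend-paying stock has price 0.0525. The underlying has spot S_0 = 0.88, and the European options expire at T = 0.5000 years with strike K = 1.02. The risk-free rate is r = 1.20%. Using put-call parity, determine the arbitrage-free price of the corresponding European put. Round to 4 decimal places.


Answer: Put price = 0.1864

Derivation:
Put-call parity: C - P = S_0 * exp(-qT) - K * exp(-rT).
S_0 * exp(-qT) = 0.8800 * 1.00000000 = 0.88000000
K * exp(-rT) = 1.0200 * 0.99401796 = 1.01389832
P = C - S*exp(-qT) + K*exp(-rT)
P = 0.0525 - 0.88000000 + 1.01389832 = 0.1864


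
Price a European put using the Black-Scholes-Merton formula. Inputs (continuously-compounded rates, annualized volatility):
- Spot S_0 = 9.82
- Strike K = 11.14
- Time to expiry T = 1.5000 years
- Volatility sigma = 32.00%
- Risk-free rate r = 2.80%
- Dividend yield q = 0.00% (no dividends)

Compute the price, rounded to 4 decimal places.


Answer: Price = 2.0595

Derivation:
d1 = (ln(S/K) + (r - q + 0.5*sigma^2) * T) / (sigma * sqrt(T)) = -0.01868020
d2 = d1 - sigma * sqrt(T) = -0.41059856
exp(-rT) = 0.95886978; exp(-qT) = 1.00000000
P = K * exp(-rT) * N(-d2) - S_0 * exp(-qT) * N(-d1)
N(-d1) = 0.50745189; N(-d2) = 0.65931654
P = 11.1400 * 0.95886978 * 0.65931654 - 9.8200 * 1.00000000 * 0.50745189 = 2.0595


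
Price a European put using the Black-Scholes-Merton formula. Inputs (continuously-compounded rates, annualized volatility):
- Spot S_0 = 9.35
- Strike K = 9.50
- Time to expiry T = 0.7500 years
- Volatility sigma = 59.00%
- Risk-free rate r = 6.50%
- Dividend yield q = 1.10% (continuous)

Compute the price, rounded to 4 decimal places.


d1 = (ln(S/K) + (r - q + 0.5*sigma^2) * T) / (sigma * sqrt(T)) = 0.30359239
d2 = d1 - sigma * sqrt(T) = -0.20736260
exp(-rT) = 0.95241920; exp(-qT) = 0.99178394
P = K * exp(-rT) * N(-d2) - S_0 * exp(-qT) * N(-d1)
N(-d1) = 0.38071923; N(-d2) = 0.58213666
P = 9.5000 * 0.95241920 * 0.58213666 - 9.3500 * 0.99178394 * 0.38071923 = 1.7367

Answer: Price = 1.7367


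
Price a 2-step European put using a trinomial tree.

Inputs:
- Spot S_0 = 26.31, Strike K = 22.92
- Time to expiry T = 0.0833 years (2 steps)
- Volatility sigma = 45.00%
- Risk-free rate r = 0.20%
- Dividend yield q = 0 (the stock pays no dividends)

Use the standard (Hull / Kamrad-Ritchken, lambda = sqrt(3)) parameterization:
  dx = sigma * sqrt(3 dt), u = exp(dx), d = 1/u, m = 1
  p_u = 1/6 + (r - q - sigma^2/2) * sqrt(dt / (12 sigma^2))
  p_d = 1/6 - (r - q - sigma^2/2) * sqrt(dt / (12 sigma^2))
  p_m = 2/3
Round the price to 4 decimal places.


Answer: Price = V(0,0) = 0.2367

Derivation:
dt = T/N = 0.041650; dx = sigma*sqrt(3*dt) = 0.159067
u = exp(dx) = 1.172417; d = 1/u = 0.852939
p_u = 0.153673, p_m = 0.666667, p_d = 0.179660
Discount per step: exp(-r*dt) = 0.999917
Stock lattice S(k, j) with j the centered position index:
  k=0: S(0,+0) = 26.3100
  k=1: S(1,-1) = 22.4408; S(1,+0) = 26.3100; S(1,+1) = 30.8463
  k=2: S(2,-2) = 19.1407; S(2,-1) = 22.4408; S(2,+0) = 26.3100; S(2,+1) = 30.8463; S(2,+2) = 36.1647
Terminal payoffs V(N, j) = max(K - S_T, 0):
  V(2,-2) = 3.779343; V(2,-1) = 0.479174; V(2,+0) = 0.000000; V(2,+1) = 0.000000; V(2,+2) = 0.000000
Backward induction: V(k, j) = exp(-r*dt) * [p_u * V(k+1, j+1) + p_m * V(k+1, j) + p_d * V(k+1, j-1)]
  V(1,-1) = exp(-r*dt) * [p_u*0.000000 + p_m*0.479174 + p_d*3.779343] = 0.998365
  V(1,+0) = exp(-r*dt) * [p_u*0.000000 + p_m*0.000000 + p_d*0.479174] = 0.086081
  V(1,+1) = exp(-r*dt) * [p_u*0.000000 + p_m*0.000000 + p_d*0.000000] = 0.000000
  V(0,+0) = exp(-r*dt) * [p_u*0.000000 + p_m*0.086081 + p_d*0.998365] = 0.236735


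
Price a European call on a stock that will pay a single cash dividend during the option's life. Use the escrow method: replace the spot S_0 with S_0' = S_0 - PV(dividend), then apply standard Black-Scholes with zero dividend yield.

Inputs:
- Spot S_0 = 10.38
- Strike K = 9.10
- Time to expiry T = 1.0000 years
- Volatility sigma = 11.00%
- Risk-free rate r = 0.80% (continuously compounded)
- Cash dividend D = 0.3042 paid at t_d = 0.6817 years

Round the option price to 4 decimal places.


PV(D) = D * exp(-r * t_d) = 0.3042 * 0.99456124 = 0.30254553
S_0' = S_0 - PV(D) = 10.3800 - 0.30254553 = 10.07745447
d1 = (ln(S_0'/K) + (r + sigma^2/2)*T) / (sigma*sqrt(T)) = 1.05523895
d2 = d1 - sigma*sqrt(T) = 0.94523895
exp(-rT) = 0.99203191
N(d1) = 0.85434197; N(d2) = 0.82773155
C = S_0' * N(d1) - K * exp(-rT) * N(d2) = 10.07745447 * 0.85434197 - 9.1000 * 0.99203191 * 0.82773155 = 1.1373

Answer: Price = 1.1373


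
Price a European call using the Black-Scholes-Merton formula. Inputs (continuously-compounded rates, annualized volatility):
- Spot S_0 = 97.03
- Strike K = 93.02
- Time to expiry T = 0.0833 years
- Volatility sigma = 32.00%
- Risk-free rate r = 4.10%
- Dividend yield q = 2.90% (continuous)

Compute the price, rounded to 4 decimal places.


d1 = (ln(S/K) + (r - q + 0.5*sigma^2) * T) / (sigma * sqrt(T)) = 0.51398329
d2 = d1 - sigma * sqrt(T) = 0.42162572
exp(-rT) = 0.99659053; exp(-qT) = 0.99758722
C = S_0 * exp(-qT) * N(d1) - K * exp(-rT) * N(d2)
N(d1) = 0.69636816; N(d2) = 0.66335088
C = 97.0300 * 0.99758722 * 0.69636816 - 93.0200 * 0.99659053 * 0.66335088 = 5.9111

Answer: Price = 5.9111


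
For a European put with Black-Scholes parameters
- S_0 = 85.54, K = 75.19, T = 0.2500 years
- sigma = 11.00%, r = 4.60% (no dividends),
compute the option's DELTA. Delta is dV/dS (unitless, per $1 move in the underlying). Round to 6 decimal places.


Answer: Delta = -0.004920

Derivation:
d1 = 2.5814247165; d2 = 2.5264247165
phi(d1) = 0.0142526088; exp(-qT) = 1.0000000000; exp(-rT) = 0.9885658722
N(-d1) = 0.0049196725
Delta = -exp(-qT) * N(-d1) = -1.0000000000 * 0.0049196725 = -0.004920


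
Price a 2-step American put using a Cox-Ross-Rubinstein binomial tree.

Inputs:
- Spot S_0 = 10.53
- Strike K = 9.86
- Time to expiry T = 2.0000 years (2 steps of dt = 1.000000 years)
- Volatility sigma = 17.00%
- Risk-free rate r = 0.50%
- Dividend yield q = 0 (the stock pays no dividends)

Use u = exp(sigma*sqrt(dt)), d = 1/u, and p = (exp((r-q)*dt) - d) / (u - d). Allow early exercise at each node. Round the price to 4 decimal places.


Answer: Price = V(0,0) = 0.6521

Derivation:
dt = T/N = 1.000000
u = exp(sigma*sqrt(dt)) = 1.185305; d = 1/u = 0.843665
p = (exp((r-q)*dt) - d) / (u - d) = 0.472274
Discount per step: exp(-r*dt) = 0.995012
Stock lattice S(k, i) with i counting down-moves:
  k=0: S(0,0) = 10.5300
  k=1: S(1,0) = 12.4813; S(1,1) = 8.8838
  k=2: S(2,0) = 14.7941; S(2,1) = 10.5300; S(2,2) = 7.4949
Terminal payoffs V(N, i) = max(K - S_T, 0):
  V(2,0) = 0.000000; V(2,1) = 0.000000; V(2,2) = 2.365059
Backward induction: V(k, i) = exp(-r*dt) * [p * V(k+1, i) + (1-p) * V(k+1, i+1)]; then take max(V_cont, immediate exercise) for American.
  V(1,0) = exp(-r*dt) * [p*0.000000 + (1-p)*0.000000] = 0.000000; exercise = 0.000000; V(1,0) = max -> 0.000000
  V(1,1) = exp(-r*dt) * [p*0.000000 + (1-p)*2.365059] = 1.241878; exercise = 0.976209; V(1,1) = max -> 1.241878
  V(0,0) = exp(-r*dt) * [p*0.000000 + (1-p)*1.241878] = 0.652103; exercise = 0.000000; V(0,0) = max -> 0.652103


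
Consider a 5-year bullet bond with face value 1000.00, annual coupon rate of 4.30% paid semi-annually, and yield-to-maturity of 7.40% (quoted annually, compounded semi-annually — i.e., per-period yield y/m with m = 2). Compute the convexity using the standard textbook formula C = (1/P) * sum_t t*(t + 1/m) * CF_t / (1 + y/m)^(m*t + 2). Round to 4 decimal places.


Answer: Convexity = 22.2915

Derivation:
Coupon per period c = face * coupon_rate / m = 21.500000
Periods per year m = 2; per-period yield y/m = 0.037000
Number of cashflows N = 10
Cashflows (t years, CF_t, discount factor 1/(1+y/m)^(m*t), PV):
  t = 0.5000: CF_t = 21.500000, DF = 0.964320, PV = 20.732883
  t = 1.0000: CF_t = 21.500000, DF = 0.929913, PV = 19.993137
  t = 1.5000: CF_t = 21.500000, DF = 0.896734, PV = 19.279785
  t = 2.0000: CF_t = 21.500000, DF = 0.864739, PV = 18.591885
  t = 2.5000: CF_t = 21.500000, DF = 0.833885, PV = 17.928530
  t = 3.0000: CF_t = 21.500000, DF = 0.804132, PV = 17.288843
  t = 3.5000: CF_t = 21.500000, DF = 0.775441, PV = 16.671979
  t = 4.0000: CF_t = 21.500000, DF = 0.747773, PV = 16.077126
  t = 4.5000: CF_t = 21.500000, DF = 0.721093, PV = 15.503496
  t = 5.0000: CF_t = 1021.500000, DF = 0.695364, PV = 710.314707
Price P = sum_t PV_t = 872.382373
Convexity numerator sum_t t*(t + 1/m) * CF_t / (1+y/m)^(m*t + 2):
  t = 0.5000: term = 9.639893
  t = 1.0000: term = 27.887828
  t = 1.5000: term = 53.785589
  t = 2.0000: term = 86.444213
  t = 2.5000: term = 125.039846
  t = 3.0000: term = 168.809820
  t = 3.5000: term = 217.048949
  t = 4.0000: term = 269.106013
  t = 4.5000: term = 324.380439
  t = 5.0000: term = 18164.606247
Convexity = (1/P) * sum = 19446.748838 / 872.382373 = 22.291543


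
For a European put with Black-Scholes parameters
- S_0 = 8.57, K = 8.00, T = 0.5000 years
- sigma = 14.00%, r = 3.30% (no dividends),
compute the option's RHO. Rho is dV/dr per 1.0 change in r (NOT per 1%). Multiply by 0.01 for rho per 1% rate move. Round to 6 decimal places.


Answer: Rho = -0.819460

Derivation:
d1 = 0.9114221635; d2 = 0.8124272142
phi(d1) = 0.2633467397; exp(-qT) = 1.0000000000; exp(-rT) = 0.9836353794
N(-d2) = 0.2082732679
Rho = -K*T*exp(-rT)*N(-d2) = -8.0000 * 0.5000 * 0.9836353794 * 0.2082732679 = -0.819460


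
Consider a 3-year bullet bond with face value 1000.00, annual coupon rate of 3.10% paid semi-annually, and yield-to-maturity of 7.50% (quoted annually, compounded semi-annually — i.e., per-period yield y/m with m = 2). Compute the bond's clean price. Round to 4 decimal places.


Answer: Price = 883.7284

Derivation:
Coupon per period c = face * coupon_rate / m = 15.500000
Periods per year m = 2; per-period yield y/m = 0.037500
Number of cashflows N = 6
Cashflows (t years, CF_t, discount factor 1/(1+y/m)^(m*t), PV):
  t = 0.5000: CF_t = 15.500000, DF = 0.963855, PV = 14.939759
  t = 1.0000: CF_t = 15.500000, DF = 0.929017, PV = 14.399768
  t = 1.5000: CF_t = 15.500000, DF = 0.895438, PV = 13.879294
  t = 2.0000: CF_t = 15.500000, DF = 0.863073, PV = 13.377633
  t = 2.5000: CF_t = 15.500000, DF = 0.831878, PV = 12.894104
  t = 3.0000: CF_t = 1015.500000, DF = 0.801810, PV = 814.237866
Price P = sum_t PV_t = 883.728424


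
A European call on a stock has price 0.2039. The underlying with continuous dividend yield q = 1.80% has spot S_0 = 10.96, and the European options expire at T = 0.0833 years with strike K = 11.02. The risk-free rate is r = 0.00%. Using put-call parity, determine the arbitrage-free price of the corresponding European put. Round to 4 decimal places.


Answer: Put price = 0.2803

Derivation:
Put-call parity: C - P = S_0 * exp(-qT) - K * exp(-rT).
S_0 * exp(-qT) = 10.9600 * 0.99850172 = 10.94357889
K * exp(-rT) = 11.0200 * 1.00000000 = 11.02000000
P = C - S*exp(-qT) + K*exp(-rT)
P = 0.2039 - 10.94357889 + 11.02000000 = 0.2803


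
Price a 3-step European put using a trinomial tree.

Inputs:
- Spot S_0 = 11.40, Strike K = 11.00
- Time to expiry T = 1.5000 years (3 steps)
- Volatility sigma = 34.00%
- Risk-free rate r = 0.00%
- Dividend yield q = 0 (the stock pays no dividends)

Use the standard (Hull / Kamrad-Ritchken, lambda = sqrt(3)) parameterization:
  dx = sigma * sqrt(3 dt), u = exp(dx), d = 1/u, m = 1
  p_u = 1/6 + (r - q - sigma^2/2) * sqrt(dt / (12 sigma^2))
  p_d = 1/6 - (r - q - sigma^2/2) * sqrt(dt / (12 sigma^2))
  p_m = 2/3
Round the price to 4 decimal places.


dt = T/N = 0.500000; dx = sigma*sqrt(3*dt) = 0.416413
u = exp(dx) = 1.516512; d = 1/u = 0.659408
p_u = 0.131966, p_m = 0.666667, p_d = 0.201368
Discount per step: exp(-r*dt) = 1.000000
Stock lattice S(k, j) with j the centered position index:
  k=0: S(0,+0) = 11.4000
  k=1: S(1,-1) = 7.5172; S(1,+0) = 11.4000; S(1,+1) = 17.2882
  k=2: S(2,-2) = 4.9569; S(2,-1) = 7.5172; S(2,+0) = 11.4000; S(2,+1) = 17.2882; S(2,+2) = 26.2178
  k=3: S(3,-3) = 3.2686; S(3,-2) = 4.9569; S(3,-1) = 7.5172; S(3,+0) = 11.4000; S(3,+1) = 17.2882; S(3,+2) = 26.2178; S(3,+3) = 39.7597
Terminal payoffs V(N, j) = max(K - S_T, 0):
  V(3,-3) = 7.731361; V(3,-2) = 6.043069; V(3,-1) = 3.482752; V(3,+0) = 0.000000; V(3,+1) = 0.000000; V(3,+2) = 0.000000; V(3,+3) = 0.000000
Backward induction: V(k, j) = exp(-r*dt) * [p_u * V(k+1, j+1) + p_m * V(k+1, j) + p_d * V(k+1, j-1)]
  V(2,-2) = exp(-r*dt) * [p_u*3.482752 + p_m*6.043069 + p_d*7.731361] = 6.045163
  V(2,-1) = exp(-r*dt) * [p_u*0.000000 + p_m*3.482752 + p_d*6.043069] = 3.538714
  V(2,+0) = exp(-r*dt) * [p_u*0.000000 + p_m*0.000000 + p_d*3.482752] = 0.701314
  V(2,+1) = exp(-r*dt) * [p_u*0.000000 + p_m*0.000000 + p_d*0.000000] = 0.000000
  V(2,+2) = exp(-r*dt) * [p_u*0.000000 + p_m*0.000000 + p_d*0.000000] = 0.000000
  V(1,-1) = exp(-r*dt) * [p_u*0.701314 + p_m*3.538714 + p_d*6.045163] = 3.668993
  V(1,+0) = exp(-r*dt) * [p_u*0.000000 + p_m*0.701314 + p_d*3.538714] = 1.180126
  V(1,+1) = exp(-r*dt) * [p_u*0.000000 + p_m*0.000000 + p_d*0.701314] = 0.141222
  V(0,+0) = exp(-r*dt) * [p_u*0.141222 + p_m*1.180126 + p_d*3.668993] = 1.544204

Answer: Price = V(0,0) = 1.5442


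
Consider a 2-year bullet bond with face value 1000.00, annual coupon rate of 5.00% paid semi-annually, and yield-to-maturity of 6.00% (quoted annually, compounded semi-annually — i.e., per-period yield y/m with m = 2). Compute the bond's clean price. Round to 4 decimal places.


Answer: Price = 981.4145

Derivation:
Coupon per period c = face * coupon_rate / m = 25.000000
Periods per year m = 2; per-period yield y/m = 0.030000
Number of cashflows N = 4
Cashflows (t years, CF_t, discount factor 1/(1+y/m)^(m*t), PV):
  t = 0.5000: CF_t = 25.000000, DF = 0.970874, PV = 24.271845
  t = 1.0000: CF_t = 25.000000, DF = 0.942596, PV = 23.564898
  t = 1.5000: CF_t = 25.000000, DF = 0.915142, PV = 22.878541
  t = 2.0000: CF_t = 1025.000000, DF = 0.888487, PV = 910.699224
Price P = sum_t PV_t = 981.414508


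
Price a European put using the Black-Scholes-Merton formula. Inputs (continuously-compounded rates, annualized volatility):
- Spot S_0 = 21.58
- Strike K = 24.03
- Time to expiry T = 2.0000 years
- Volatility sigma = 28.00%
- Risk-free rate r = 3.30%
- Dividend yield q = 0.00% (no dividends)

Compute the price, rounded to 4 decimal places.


d1 = (ln(S/K) + (r - q + 0.5*sigma^2) * T) / (sigma * sqrt(T)) = 0.09309543
d2 = d1 - sigma * sqrt(T) = -0.30288437
exp(-rT) = 0.93613086; exp(-qT) = 1.00000000
P = K * exp(-rT) * N(-d2) - S_0 * exp(-qT) * N(-d1)
N(-d1) = 0.46291387; N(-d2) = 0.61901101
P = 24.0300 * 0.93613086 * 0.61901101 - 21.5800 * 1.00000000 * 0.46291387 = 3.9351

Answer: Price = 3.9351


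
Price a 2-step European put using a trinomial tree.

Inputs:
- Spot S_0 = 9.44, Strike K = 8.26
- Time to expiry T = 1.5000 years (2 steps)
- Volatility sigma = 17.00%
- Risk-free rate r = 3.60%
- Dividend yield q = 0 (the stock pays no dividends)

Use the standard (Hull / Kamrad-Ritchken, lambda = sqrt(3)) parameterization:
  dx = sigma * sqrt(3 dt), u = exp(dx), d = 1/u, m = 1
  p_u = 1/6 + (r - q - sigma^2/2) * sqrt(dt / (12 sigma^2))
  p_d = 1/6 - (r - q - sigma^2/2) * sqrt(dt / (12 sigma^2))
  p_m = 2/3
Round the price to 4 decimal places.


dt = T/N = 0.750000; dx = sigma*sqrt(3*dt) = 0.255000
u = exp(dx) = 1.290462; d = 1/u = 0.774916
p_u = 0.198358, p_m = 0.666667, p_d = 0.134975
Discount per step: exp(-r*dt) = 0.973361
Stock lattice S(k, j) with j the centered position index:
  k=0: S(0,+0) = 9.4400
  k=1: S(1,-1) = 7.3152; S(1,+0) = 9.4400; S(1,+1) = 12.1820
  k=2: S(2,-2) = 5.6687; S(2,-1) = 7.3152; S(2,+0) = 9.4400; S(2,+1) = 12.1820; S(2,+2) = 15.7203
Terminal payoffs V(N, j) = max(K - S_T, 0):
  V(2,-2) = 2.591322; V(2,-1) = 0.944788; V(2,+0) = 0.000000; V(2,+1) = 0.000000; V(2,+2) = 0.000000
Backward induction: V(k, j) = exp(-r*dt) * [p_u * V(k+1, j+1) + p_m * V(k+1, j) + p_d * V(k+1, j-1)]
  V(1,-1) = exp(-r*dt) * [p_u*0.000000 + p_m*0.944788 + p_d*2.591322] = 0.953528
  V(1,+0) = exp(-r*dt) * [p_u*0.000000 + p_m*0.000000 + p_d*0.944788] = 0.124126
  V(1,+1) = exp(-r*dt) * [p_u*0.000000 + p_m*0.000000 + p_d*0.000000] = 0.000000
  V(0,+0) = exp(-r*dt) * [p_u*0.000000 + p_m*0.124126 + p_d*0.953528] = 0.205821

Answer: Price = V(0,0) = 0.2058


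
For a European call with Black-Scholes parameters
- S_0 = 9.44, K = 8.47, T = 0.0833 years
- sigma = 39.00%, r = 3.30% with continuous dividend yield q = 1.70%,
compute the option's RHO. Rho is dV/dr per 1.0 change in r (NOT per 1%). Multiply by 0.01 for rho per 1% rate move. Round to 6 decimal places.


Answer: Rho = 0.577601

Derivation:
d1 = 1.0313826255; d2 = 0.9188218419
phi(d1) = 0.2343795209; exp(-qT) = 0.9985849022; exp(-rT) = 0.9972548748
N(d2) = 0.8209056170
Rho = K*T*exp(-rT)*N(d2) = 8.4700 * 0.0833 * 0.9972548748 * 0.8209056170 = 0.577601


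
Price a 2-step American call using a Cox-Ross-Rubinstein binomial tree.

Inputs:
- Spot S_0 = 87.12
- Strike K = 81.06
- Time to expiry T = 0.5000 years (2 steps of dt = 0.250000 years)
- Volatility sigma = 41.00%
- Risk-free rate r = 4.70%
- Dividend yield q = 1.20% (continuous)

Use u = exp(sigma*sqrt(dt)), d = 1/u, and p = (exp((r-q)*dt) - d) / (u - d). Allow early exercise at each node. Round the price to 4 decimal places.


dt = T/N = 0.250000
u = exp(sigma*sqrt(dt)) = 1.227525; d = 1/u = 0.814647
p = (exp((r-q)*dt) - d) / (u - d) = 0.470214
Discount per step: exp(-r*dt) = 0.988319
Stock lattice S(k, i) with i counting down-moves:
  k=0: S(0,0) = 87.1200
  k=1: S(1,0) = 106.9420; S(1,1) = 70.9721
  k=2: S(2,0) = 131.2740; S(2,1) = 87.1200; S(2,2) = 57.8172
Terminal payoffs V(N, i) = max(S_T - K, 0):
  V(2,0) = 50.213965; V(2,1) = 6.060000; V(2,2) = 0.000000
Backward induction: V(k, i) = exp(-r*dt) * [p * V(k+1, i) + (1-p) * V(k+1, i+1)]; then take max(V_cont, immediate exercise) for American.
  V(1,0) = exp(-r*dt) * [p*50.213965 + (1-p)*6.060000] = 26.508520; exercise = 25.881984; V(1,0) = max -> 26.508520
  V(1,1) = exp(-r*dt) * [p*6.060000 + (1-p)*0.000000] = 2.816214; exercise = 0.000000; V(1,1) = max -> 2.816214
  V(0,0) = exp(-r*dt) * [p*26.508520 + (1-p)*2.816214] = 13.793647; exercise = 6.060000; V(0,0) = max -> 13.793647

Answer: Price = V(0,0) = 13.7936


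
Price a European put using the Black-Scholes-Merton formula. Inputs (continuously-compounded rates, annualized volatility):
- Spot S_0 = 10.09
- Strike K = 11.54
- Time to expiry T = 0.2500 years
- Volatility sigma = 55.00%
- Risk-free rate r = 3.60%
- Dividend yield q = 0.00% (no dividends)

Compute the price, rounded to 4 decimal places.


Answer: Price = 1.9695

Derivation:
d1 = (ln(S/K) + (r - q + 0.5*sigma^2) * T) / (sigma * sqrt(T)) = -0.31804337
d2 = d1 - sigma * sqrt(T) = -0.59304337
exp(-rT) = 0.99104038; exp(-qT) = 1.00000000
P = K * exp(-rT) * N(-d2) - S_0 * exp(-qT) * N(-d1)
N(-d1) = 0.62477398; N(-d2) = 0.72342394
P = 11.5400 * 0.99104038 * 0.72342394 - 10.0900 * 1.00000000 * 0.62477398 = 1.9695


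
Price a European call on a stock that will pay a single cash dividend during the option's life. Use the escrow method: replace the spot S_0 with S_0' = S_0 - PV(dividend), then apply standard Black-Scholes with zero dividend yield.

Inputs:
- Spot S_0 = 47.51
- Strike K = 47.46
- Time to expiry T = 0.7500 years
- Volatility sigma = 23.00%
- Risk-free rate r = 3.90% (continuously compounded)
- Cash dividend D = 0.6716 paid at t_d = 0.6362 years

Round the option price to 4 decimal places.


Answer: Price = 4.0808

Derivation:
PV(D) = D * exp(-r * t_d) = 0.6716 * 0.97549348 = 0.65514142
S_0' = S_0 - PV(D) = 47.5100 - 0.65514142 = 46.85485858
d1 = (ln(S_0'/K) + (r + sigma^2/2)*T) / (sigma*sqrt(T)) = 0.18201573
d2 = d1 - sigma*sqrt(T) = -0.01717011
exp(-rT) = 0.97117364
N(d1) = 0.57221481; N(d2) = 0.49315045
C = S_0' * N(d1) - K * exp(-rT) * N(d2) = 46.85485858 * 0.57221481 - 47.4600 * 0.97117364 * 0.49315045 = 4.0808


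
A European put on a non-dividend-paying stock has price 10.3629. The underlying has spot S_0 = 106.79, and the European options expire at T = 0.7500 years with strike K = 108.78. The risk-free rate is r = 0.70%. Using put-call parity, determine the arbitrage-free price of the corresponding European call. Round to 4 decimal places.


Answer: Call price = 8.9425

Derivation:
Put-call parity: C - P = S_0 * exp(-qT) - K * exp(-rT).
S_0 * exp(-qT) = 106.7900 * 1.00000000 = 106.79000000
K * exp(-rT) = 108.7800 * 0.99476376 = 108.21040150
C = P + S*exp(-qT) - K*exp(-rT)
C = 10.3629 + 106.79000000 - 108.21040150 = 8.9425


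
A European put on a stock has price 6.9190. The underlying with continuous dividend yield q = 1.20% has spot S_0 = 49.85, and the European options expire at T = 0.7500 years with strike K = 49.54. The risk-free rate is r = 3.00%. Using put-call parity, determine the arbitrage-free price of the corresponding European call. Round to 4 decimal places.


Answer: Call price = 7.8846

Derivation:
Put-call parity: C - P = S_0 * exp(-qT) - K * exp(-rT).
S_0 * exp(-qT) = 49.8500 * 0.99104038 = 49.40336288
K * exp(-rT) = 49.5400 * 0.97775124 = 48.43779629
C = P + S*exp(-qT) - K*exp(-rT)
C = 6.9190 + 49.40336288 - 48.43779629 = 7.8846


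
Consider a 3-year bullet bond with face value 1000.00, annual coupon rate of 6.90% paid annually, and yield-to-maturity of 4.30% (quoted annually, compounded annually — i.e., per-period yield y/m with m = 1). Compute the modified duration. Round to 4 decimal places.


Coupon per period c = face * coupon_rate / m = 69.000000
Periods per year m = 1; per-period yield y/m = 0.043000
Number of cashflows N = 3
Cashflows (t years, CF_t, discount factor 1/(1+y/m)^(m*t), PV):
  t = 1.0000: CF_t = 69.000000, DF = 0.958773, PV = 66.155321
  t = 2.0000: CF_t = 69.000000, DF = 0.919245, PV = 63.427921
  t = 3.0000: CF_t = 1069.000000, DF = 0.881347, PV = 942.160256
Price P = sum_t PV_t = 1071.743498
First compute Macaulay numerator sum_t t * PV_t:
  t * PV_t at t = 1.0000: 66.155321
  t * PV_t at t = 2.0000: 126.855841
  t * PV_t at t = 3.0000: 2826.480767
Macaulay duration D = 3019.491930 / 1071.743498 = 2.817364
Modified duration = D / (1 + y/m) = 2.817364 / (1 + 0.043000) = 2.701212

Answer: Modified duration = 2.7012


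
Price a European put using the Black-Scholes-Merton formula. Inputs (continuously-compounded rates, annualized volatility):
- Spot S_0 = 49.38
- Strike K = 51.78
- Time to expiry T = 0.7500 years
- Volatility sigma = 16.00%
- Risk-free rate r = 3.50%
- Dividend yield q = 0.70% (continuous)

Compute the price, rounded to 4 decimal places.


Answer: Price = 3.4580

Derivation:
d1 = (ln(S/K) + (r - q + 0.5*sigma^2) * T) / (sigma * sqrt(T)) = -0.12166567
d2 = d1 - sigma * sqrt(T) = -0.26022974
exp(-rT) = 0.97409154; exp(-qT) = 0.99476376
P = K * exp(-rT) * N(-d2) - S_0 * exp(-qT) * N(-d1)
N(-d1) = 0.54841810; N(-d2) = 0.60265672
P = 51.7800 * 0.97409154 * 0.60265672 - 49.3800 * 0.99476376 * 0.54841810 = 3.4580


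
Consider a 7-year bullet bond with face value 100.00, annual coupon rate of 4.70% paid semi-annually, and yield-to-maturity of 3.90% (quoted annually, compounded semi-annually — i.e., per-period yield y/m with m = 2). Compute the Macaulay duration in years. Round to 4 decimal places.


Coupon per period c = face * coupon_rate / m = 2.350000
Periods per year m = 2; per-period yield y/m = 0.019500
Number of cashflows N = 14
Cashflows (t years, CF_t, discount factor 1/(1+y/m)^(m*t), PV):
  t = 0.5000: CF_t = 2.350000, DF = 0.980873, PV = 2.305051
  t = 1.0000: CF_t = 2.350000, DF = 0.962112, PV = 2.260963
  t = 1.5000: CF_t = 2.350000, DF = 0.943709, PV = 2.217717
  t = 2.0000: CF_t = 2.350000, DF = 0.925659, PV = 2.175299
  t = 2.5000: CF_t = 2.350000, DF = 0.907954, PV = 2.133692
  t = 3.0000: CF_t = 2.350000, DF = 0.890588, PV = 2.092881
  t = 3.5000: CF_t = 2.350000, DF = 0.873553, PV = 2.052850
  t = 4.0000: CF_t = 2.350000, DF = 0.856845, PV = 2.013585
  t = 4.5000: CF_t = 2.350000, DF = 0.840456, PV = 1.975071
  t = 5.0000: CF_t = 2.350000, DF = 0.824380, PV = 1.937294
  t = 5.5000: CF_t = 2.350000, DF = 0.808613, PV = 1.900239
  t = 6.0000: CF_t = 2.350000, DF = 0.793146, PV = 1.863894
  t = 6.5000: CF_t = 2.350000, DF = 0.777976, PV = 1.828243
  t = 7.0000: CF_t = 102.350000, DF = 0.763095, PV = 78.102804
Price P = sum_t PV_t = 104.859584
Macaulay numerator sum_t t * PV_t:
  t * PV_t at t = 0.5000: 1.152526
  t * PV_t at t = 1.0000: 2.260963
  t * PV_t at t = 1.5000: 3.326576
  t * PV_t at t = 2.0000: 4.350598
  t * PV_t at t = 2.5000: 5.334230
  t * PV_t at t = 3.0000: 6.278642
  t * PV_t at t = 3.5000: 7.184976
  t * PV_t at t = 4.0000: 8.054341
  t * PV_t at t = 4.5000: 8.887821
  t * PV_t at t = 5.0000: 9.686471
  t * PV_t at t = 5.5000: 10.451317
  t * PV_t at t = 6.0000: 11.183361
  t * PV_t at t = 6.5000: 11.883578
  t * PV_t at t = 7.0000: 546.719627
Macaulay duration D = (sum_t t * PV_t) / P = 636.755026 / 104.859584 = 6.072454

Answer: Macaulay duration = 6.0725 years


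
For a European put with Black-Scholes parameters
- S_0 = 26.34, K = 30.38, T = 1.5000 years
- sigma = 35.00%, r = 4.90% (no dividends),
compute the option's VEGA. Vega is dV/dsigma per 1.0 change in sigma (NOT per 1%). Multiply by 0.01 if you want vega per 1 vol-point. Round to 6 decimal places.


d1 = 0.0529071102; d2 = -0.3757535948
phi(d1) = 0.3983843189; exp(-qT) = 1.0000000000; exp(-rT) = 0.9291361458
Vega = S * exp(-qT) * phi(d1) * sqrt(T) = 26.3400 * 1.0000000000 * 0.3983843189 * 1.2247448714 = 12.851790

Answer: Vega = 12.851790


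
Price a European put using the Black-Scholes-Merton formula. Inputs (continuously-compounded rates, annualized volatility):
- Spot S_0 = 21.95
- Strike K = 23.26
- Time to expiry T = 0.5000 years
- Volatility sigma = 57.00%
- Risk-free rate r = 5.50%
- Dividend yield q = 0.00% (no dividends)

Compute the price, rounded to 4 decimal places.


d1 = (ln(S/K) + (r - q + 0.5*sigma^2) * T) / (sigma * sqrt(T)) = 0.12593198
d2 = d1 - sigma * sqrt(T) = -0.27711889
exp(-rT) = 0.97287468; exp(-qT) = 1.00000000
P = K * exp(-rT) * N(-d2) - S_0 * exp(-qT) * N(-d1)
N(-d1) = 0.44989288; N(-d2) = 0.60915559
P = 23.2600 * 0.97287468 * 0.60915559 - 21.9500 * 1.00000000 * 0.44989288 = 3.9095

Answer: Price = 3.9095


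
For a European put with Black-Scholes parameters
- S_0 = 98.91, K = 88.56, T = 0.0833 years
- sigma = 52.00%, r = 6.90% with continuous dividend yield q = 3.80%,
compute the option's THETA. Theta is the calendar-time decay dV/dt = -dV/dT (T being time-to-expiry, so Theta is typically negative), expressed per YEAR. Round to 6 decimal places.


Answer: Theta = -24.388042

Derivation:
d1 = 0.8287156952; d2 = 0.6786346504
phi(d1) = 0.2829957540; exp(-qT) = 0.9968396046; exp(-rT) = 0.9942687864
Theta = -S*exp(-qT)*phi(d1)*sigma/(2*sqrt(T)) + r*K*exp(-rT)*N(-d2) - q*S*exp(-qT)*N(-d1)
N(-d1) = 0.2036326512; N(-d2) = 0.2486846910; sqrt(T) = 0.2886173938
Term 1 = -98.9100 * 0.9968396046 * 0.2829957540 * 0.5200 / (2 * 0.2886173938) = -25.1360049310
Term 2 = 0.0690 * 88.5600 * 0.9942687864 * 0.2486846910 = 1.5109133384
Term 3 = -0.0380 * 98.9100 * 0.9968396046 * 0.2036326512 = -0.7629507396
Theta = -25.1360049310 + (1.5109133384) + (-0.7629507396) = -24.388042


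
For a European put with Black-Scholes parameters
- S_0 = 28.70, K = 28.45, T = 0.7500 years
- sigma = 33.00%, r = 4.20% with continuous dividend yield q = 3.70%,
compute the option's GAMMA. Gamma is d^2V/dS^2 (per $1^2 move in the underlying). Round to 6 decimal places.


d1 = 0.1866292170; d2 = -0.0991591662
phi(d1) = 0.3920547559; exp(-qT) = 0.9726314943; exp(-rT) = 0.9689909565
Gamma = exp(-qT) * phi(d1) / (S * sigma * sqrt(T)) = 0.9726314943 * 0.3920547559 / (28.7000 * 0.3300 * 0.8660254038) = 0.046491

Answer: Gamma = 0.046491


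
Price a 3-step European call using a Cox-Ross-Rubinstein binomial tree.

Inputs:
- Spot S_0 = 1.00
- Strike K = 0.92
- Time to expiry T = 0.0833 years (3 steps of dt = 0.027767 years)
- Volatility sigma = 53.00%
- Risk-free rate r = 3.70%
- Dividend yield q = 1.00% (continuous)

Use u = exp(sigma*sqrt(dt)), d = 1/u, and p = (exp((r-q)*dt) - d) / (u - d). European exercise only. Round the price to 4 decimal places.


Answer: Price = V(0,0) = 0.1049

Derivation:
dt = T/N = 0.027767
u = exp(sigma*sqrt(dt)) = 1.092333; d = 1/u = 0.915472
p = (exp((r-q)*dt) - d) / (u - d) = 0.482176
Discount per step: exp(-r*dt) = 0.998973
Stock lattice S(k, i) with i counting down-moves:
  k=0: S(0,0) = 1.0000
  k=1: S(1,0) = 1.0923; S(1,1) = 0.9155
  k=2: S(2,0) = 1.1932; S(2,1) = 1.0000; S(2,2) = 0.8381
  k=3: S(3,0) = 1.3034; S(3,1) = 1.0923; S(3,2) = 0.9155; S(3,3) = 0.7672
Terminal payoffs V(N, i) = max(S_T - K, 0):
  V(3,0) = 0.383362; V(3,1) = 0.172333; V(3,2) = 0.000000; V(3,3) = 0.000000
Backward induction: V(k, i) = exp(-r*dt) * [p * V(k+1, i) + (1-p) * V(k+1, i+1)].
  V(2,0) = exp(-r*dt) * [p*0.383362 + (1-p)*0.172333] = 0.273805
  V(2,1) = exp(-r*dt) * [p*0.172333 + (1-p)*0.000000] = 0.083009
  V(2,2) = exp(-r*dt) * [p*0.000000 + (1-p)*0.000000] = 0.000000
  V(1,0) = exp(-r*dt) * [p*0.273805 + (1-p)*0.083009] = 0.174827
  V(1,1) = exp(-r*dt) * [p*0.083009 + (1-p)*0.000000] = 0.039984
  V(0,0) = exp(-r*dt) * [p*0.174827 + (1-p)*0.039984] = 0.104894


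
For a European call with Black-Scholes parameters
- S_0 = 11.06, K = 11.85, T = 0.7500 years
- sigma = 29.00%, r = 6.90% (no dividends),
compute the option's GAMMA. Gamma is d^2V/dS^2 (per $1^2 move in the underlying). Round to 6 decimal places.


Answer: Gamma = 0.143391

Derivation:
d1 = 0.0569172939; d2 = -0.1942300732
phi(d1) = 0.3982966011; exp(-qT) = 1.0000000000; exp(-rT) = 0.9495662287
Gamma = exp(-qT) * phi(d1) / (S * sigma * sqrt(T)) = 1.0000000000 * 0.3982966011 / (11.0600 * 0.2900 * 0.8660254038) = 0.143391


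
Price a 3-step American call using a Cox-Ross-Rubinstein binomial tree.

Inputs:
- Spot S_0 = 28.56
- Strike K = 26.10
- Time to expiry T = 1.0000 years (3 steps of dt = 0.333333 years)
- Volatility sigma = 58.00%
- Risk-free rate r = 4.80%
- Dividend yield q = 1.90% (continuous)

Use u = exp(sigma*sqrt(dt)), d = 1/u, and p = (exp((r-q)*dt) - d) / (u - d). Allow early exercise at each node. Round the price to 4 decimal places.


dt = T/N = 0.333333
u = exp(sigma*sqrt(dt)) = 1.397749; d = 1/u = 0.715436
p = (exp((r-q)*dt) - d) / (u - d) = 0.431294
Discount per step: exp(-r*dt) = 0.984127
Stock lattice S(k, i) with i counting down-moves:
  k=0: S(0,0) = 28.5600
  k=1: S(1,0) = 39.9197; S(1,1) = 20.4329
  k=2: S(2,0) = 55.7977; S(2,1) = 28.5600; S(2,2) = 14.6184
  k=3: S(3,0) = 77.9912; S(3,1) = 39.9197; S(3,2) = 20.4329; S(3,3) = 10.4585
Terminal payoffs V(N, i) = max(S_T - K, 0):
  V(3,0) = 51.891247; V(3,1) = 13.819714; V(3,2) = 0.000000; V(3,3) = 0.000000
Backward induction: V(k, i) = exp(-r*dt) * [p * V(k+1, i) + (1-p) * V(k+1, i+1)]; then take max(V_cont, immediate exercise) for American.
  V(2,0) = exp(-r*dt) * [p*51.891247 + (1-p)*13.819714] = 29.759753; exercise = 29.697745; V(2,0) = max -> 29.759753
  V(2,1) = exp(-r*dt) * [p*13.819714 + (1-p)*0.000000] = 5.865753; exercise = 2.460000; V(2,1) = max -> 5.865753
  V(2,2) = exp(-r*dt) * [p*0.000000 + (1-p)*0.000000] = 0.000000; exercise = 0.000000; V(2,2) = max -> 0.000000
  V(1,0) = exp(-r*dt) * [p*29.759753 + (1-p)*5.865753] = 15.914413; exercise = 13.819714; V(1,0) = max -> 15.914413
  V(1,1) = exp(-r*dt) * [p*5.865753 + (1-p)*0.000000] = 2.489708; exercise = 0.000000; V(1,1) = max -> 2.489708
  V(0,0) = exp(-r*dt) * [p*15.914413 + (1-p)*2.489708] = 8.148282; exercise = 2.460000; V(0,0) = max -> 8.148282

Answer: Price = V(0,0) = 8.1483


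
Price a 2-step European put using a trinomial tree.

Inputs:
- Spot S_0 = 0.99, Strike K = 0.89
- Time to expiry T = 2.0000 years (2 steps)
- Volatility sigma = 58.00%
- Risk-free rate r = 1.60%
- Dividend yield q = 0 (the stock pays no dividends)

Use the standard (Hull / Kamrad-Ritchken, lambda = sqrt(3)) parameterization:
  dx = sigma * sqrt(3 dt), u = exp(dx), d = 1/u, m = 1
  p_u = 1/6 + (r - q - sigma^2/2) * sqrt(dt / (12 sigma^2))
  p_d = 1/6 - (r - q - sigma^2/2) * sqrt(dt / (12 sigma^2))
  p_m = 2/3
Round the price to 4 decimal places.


dt = T/N = 1.000000; dx = sigma*sqrt(3*dt) = 1.004589
u = exp(dx) = 2.730786; d = 1/u = 0.366195
p_u = 0.090914, p_m = 0.666667, p_d = 0.242419
Discount per step: exp(-r*dt) = 0.984127
Stock lattice S(k, j) with j the centered position index:
  k=0: S(0,+0) = 0.9900
  k=1: S(1,-1) = 0.3625; S(1,+0) = 0.9900; S(1,+1) = 2.7035
  k=2: S(2,-2) = 0.1328; S(2,-1) = 0.3625; S(2,+0) = 0.9900; S(2,+1) = 2.7035; S(2,+2) = 7.3826
Terminal payoffs V(N, j) = max(K - S_T, 0):
  V(2,-2) = 0.757242; V(2,-1) = 0.527467; V(2,+0) = 0.000000; V(2,+1) = 0.000000; V(2,+2) = 0.000000
Backward induction: V(k, j) = exp(-r*dt) * [p_u * V(k+1, j+1) + p_m * V(k+1, j) + p_d * V(k+1, j-1)]
  V(1,-1) = exp(-r*dt) * [p_u*0.000000 + p_m*0.527467 + p_d*0.757242] = 0.526719
  V(1,+0) = exp(-r*dt) * [p_u*0.000000 + p_m*0.000000 + p_d*0.527467] = 0.125838
  V(1,+1) = exp(-r*dt) * [p_u*0.000000 + p_m*0.000000 + p_d*0.000000] = 0.000000
  V(0,+0) = exp(-r*dt) * [p_u*0.000000 + p_m*0.125838 + p_d*0.526719] = 0.208221

Answer: Price = V(0,0) = 0.2082


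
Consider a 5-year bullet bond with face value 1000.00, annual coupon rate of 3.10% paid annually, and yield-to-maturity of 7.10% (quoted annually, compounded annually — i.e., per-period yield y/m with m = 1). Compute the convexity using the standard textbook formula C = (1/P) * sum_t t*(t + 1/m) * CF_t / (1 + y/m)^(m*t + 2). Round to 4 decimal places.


Coupon per period c = face * coupon_rate / m = 31.000000
Periods per year m = 1; per-period yield y/m = 0.071000
Number of cashflows N = 5
Cashflows (t years, CF_t, discount factor 1/(1+y/m)^(m*t), PV):
  t = 1.0000: CF_t = 31.000000, DF = 0.933707, PV = 28.944911
  t = 2.0000: CF_t = 31.000000, DF = 0.871808, PV = 27.026061
  t = 3.0000: CF_t = 31.000000, DF = 0.814013, PV = 25.234417
  t = 4.0000: CF_t = 31.000000, DF = 0.760050, PV = 23.561547
  t = 5.0000: CF_t = 1031.000000, DF = 0.709664, PV = 731.663367
Price P = sum_t PV_t = 836.430304
Convexity numerator sum_t t*(t + 1/m) * CF_t / (1+y/m)^(m*t + 2):
  t = 1.0000: term = 50.468835
  t = 2.0000: term = 141.369285
  t = 3.0000: term = 263.994930
  t = 4.0000: term = 410.823109
  t = 5.0000: term = 19136.108476
Convexity = (1/P) * sum = 20002.764634 / 836.430304 = 23.914443

Answer: Convexity = 23.9144


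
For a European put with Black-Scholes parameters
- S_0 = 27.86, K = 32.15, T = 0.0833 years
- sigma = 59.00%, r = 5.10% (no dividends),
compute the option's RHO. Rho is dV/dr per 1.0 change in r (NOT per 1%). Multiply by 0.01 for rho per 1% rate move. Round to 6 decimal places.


Answer: Rho = -2.176795

Derivation:
d1 = -0.7309766365; d2 = -0.9012608988
phi(d1) = 0.3054094466; exp(-qT) = 1.0000000000; exp(-rT) = 0.9957607113
N(-d2) = 0.8162751908
Rho = -K*T*exp(-rT)*N(-d2) = -32.1500 * 0.0833 * 0.9957607113 * 0.8162751908 = -2.176795


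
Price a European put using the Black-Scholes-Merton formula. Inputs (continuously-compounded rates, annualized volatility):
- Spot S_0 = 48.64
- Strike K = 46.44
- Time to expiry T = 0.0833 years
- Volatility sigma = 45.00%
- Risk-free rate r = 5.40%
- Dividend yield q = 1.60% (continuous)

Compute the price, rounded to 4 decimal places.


Answer: Price = 1.4581

Derivation:
d1 = (ln(S/K) + (r - q + 0.5*sigma^2) * T) / (sigma * sqrt(T)) = 0.44568505
d2 = d1 - sigma * sqrt(T) = 0.31580722
exp(-rT) = 0.99551190; exp(-qT) = 0.99866809
P = K * exp(-rT) * N(-d2) - S_0 * exp(-qT) * N(-d1)
N(-d1) = 0.32791238; N(-d2) = 0.37607442
P = 46.4400 * 0.99551190 * 0.37607442 - 48.6400 * 0.99866809 * 0.32791238 = 1.4581


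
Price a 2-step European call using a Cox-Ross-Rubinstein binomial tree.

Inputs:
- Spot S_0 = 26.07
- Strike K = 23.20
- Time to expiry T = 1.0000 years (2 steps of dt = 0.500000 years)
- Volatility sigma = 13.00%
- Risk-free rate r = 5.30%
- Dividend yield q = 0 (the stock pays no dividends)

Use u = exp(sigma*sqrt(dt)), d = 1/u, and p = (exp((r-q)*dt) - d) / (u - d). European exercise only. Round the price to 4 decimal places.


Answer: Price = V(0,0) = 4.2710

Derivation:
dt = T/N = 0.500000
u = exp(sigma*sqrt(dt)) = 1.096281; d = 1/u = 0.912175
p = (exp((r-q)*dt) - d) / (u - d) = 0.622898
Discount per step: exp(-r*dt) = 0.973848
Stock lattice S(k, i) with i counting down-moves:
  k=0: S(0,0) = 26.0700
  k=1: S(1,0) = 28.5801; S(1,1) = 23.7804
  k=2: S(2,0) = 31.3318; S(2,1) = 26.0700; S(2,2) = 21.6919
Terminal payoffs V(N, i) = max(S_T - K, 0):
  V(2,0) = 8.131782; V(2,1) = 2.870000; V(2,2) = 0.000000
Backward induction: V(k, i) = exp(-r*dt) * [p * V(k+1, i) + (1-p) * V(k+1, i+1)].
  V(1,0) = exp(-r*dt) * [p*8.131782 + (1-p)*2.870000] = 5.986781
  V(1,1) = exp(-r*dt) * [p*2.870000 + (1-p)*0.000000] = 1.740964
  V(0,0) = exp(-r*dt) * [p*5.986781 + (1-p)*1.740964] = 4.270979


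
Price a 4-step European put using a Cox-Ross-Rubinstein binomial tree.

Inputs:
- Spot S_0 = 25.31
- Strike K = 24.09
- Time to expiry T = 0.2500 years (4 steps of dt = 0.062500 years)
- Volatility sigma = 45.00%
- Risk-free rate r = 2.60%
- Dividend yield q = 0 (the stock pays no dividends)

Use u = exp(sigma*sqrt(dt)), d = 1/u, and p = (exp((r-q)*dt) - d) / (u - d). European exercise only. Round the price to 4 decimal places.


Answer: Price = V(0,0) = 1.6255

Derivation:
dt = T/N = 0.062500
u = exp(sigma*sqrt(dt)) = 1.119072; d = 1/u = 0.893597
p = (exp((r-q)*dt) - d) / (u - d) = 0.479117
Discount per step: exp(-r*dt) = 0.998376
Stock lattice S(k, i) with i counting down-moves:
  k=0: S(0,0) = 25.3100
  k=1: S(1,0) = 28.3237; S(1,1) = 22.6169
  k=2: S(2,0) = 31.6963; S(2,1) = 25.3100; S(2,2) = 20.2104
  k=3: S(3,0) = 35.4704; S(3,1) = 28.3237; S(3,2) = 22.6169; S(3,3) = 18.0600
  k=4: S(4,0) = 39.6940; S(4,1) = 31.6963; S(4,2) = 25.3100; S(4,3) = 20.2104; S(4,4) = 16.1384
Terminal payoffs V(N, i) = max(K - S_T, 0):
  V(4,0) = 0.000000; V(4,1) = 0.000000; V(4,2) = 0.000000; V(4,3) = 3.879555; V(4,4) = 7.951631
Backward induction: V(k, i) = exp(-r*dt) * [p * V(k+1, i) + (1-p) * V(k+1, i+1)].
  V(3,0) = exp(-r*dt) * [p*0.000000 + (1-p)*0.000000] = 0.000000
  V(3,1) = exp(-r*dt) * [p*0.000000 + (1-p)*0.000000] = 0.000000
  V(3,2) = exp(-r*dt) * [p*0.000000 + (1-p)*3.879555] = 2.017511
  V(3,3) = exp(-r*dt) * [p*3.879555 + (1-p)*7.951631] = 5.990885
  V(2,0) = exp(-r*dt) * [p*0.000000 + (1-p)*0.000000] = 0.000000
  V(2,1) = exp(-r*dt) * [p*0.000000 + (1-p)*2.017511] = 1.049180
  V(2,2) = exp(-r*dt) * [p*2.017511 + (1-p)*5.990885] = 4.080536
  V(1,0) = exp(-r*dt) * [p*0.000000 + (1-p)*1.049180] = 0.545612
  V(1,1) = exp(-r*dt) * [p*1.049180 + (1-p)*4.080536] = 2.623893
  V(0,0) = exp(-r*dt) * [p*0.545612 + (1-p)*2.623893] = 1.625509


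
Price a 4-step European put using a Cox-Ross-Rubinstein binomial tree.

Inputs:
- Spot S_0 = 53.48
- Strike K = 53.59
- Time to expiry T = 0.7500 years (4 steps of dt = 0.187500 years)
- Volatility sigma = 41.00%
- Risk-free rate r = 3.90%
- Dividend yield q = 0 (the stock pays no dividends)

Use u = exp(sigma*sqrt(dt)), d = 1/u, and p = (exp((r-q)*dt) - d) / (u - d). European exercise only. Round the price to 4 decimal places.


Answer: Price = V(0,0) = 6.3115

Derivation:
dt = T/N = 0.187500
u = exp(sigma*sqrt(dt)) = 1.194270; d = 1/u = 0.837332
p = (exp((r-q)*dt) - d) / (u - d) = 0.476294
Discount per step: exp(-r*dt) = 0.992714
Stock lattice S(k, i) with i counting down-moves:
  k=0: S(0,0) = 53.4800
  k=1: S(1,0) = 63.8696; S(1,1) = 44.7805
  k=2: S(2,0) = 76.2775; S(2,1) = 53.4800; S(2,2) = 37.4961
  k=3: S(3,0) = 91.0960; S(3,1) = 63.8696; S(3,2) = 44.7805; S(3,3) = 31.3967
  k=4: S(4,0) = 108.7932; S(4,1) = 76.2775; S(4,2) = 53.4800; S(4,3) = 37.4961; S(4,4) = 26.2894
Terminal payoffs V(N, i) = max(K - S_T, 0):
  V(4,0) = 0.000000; V(4,1) = 0.000000; V(4,2) = 0.110000; V(4,3) = 16.093885; V(4,4) = 27.300571
Backward induction: V(k, i) = exp(-r*dt) * [p * V(k+1, i) + (1-p) * V(k+1, i+1)].
  V(3,0) = exp(-r*dt) * [p*0.000000 + (1-p)*0.000000] = 0.000000
  V(3,1) = exp(-r*dt) * [p*0.000000 + (1-p)*0.110000] = 0.057188
  V(3,2) = exp(-r*dt) * [p*0.110000 + (1-p)*16.093885] = 8.419063
  V(3,3) = exp(-r*dt) * [p*16.093885 + (1-p)*27.300571] = 21.802873
  V(2,0) = exp(-r*dt) * [p*0.000000 + (1-p)*0.057188] = 0.029731
  V(2,1) = exp(-r*dt) * [p*0.057188 + (1-p)*8.419063] = 4.404028
  V(2,2) = exp(-r*dt) * [p*8.419063 + (1-p)*21.802873] = 15.315834
  V(1,0) = exp(-r*dt) * [p*0.029731 + (1-p)*4.404028] = 2.303668
  V(1,1) = exp(-r*dt) * [p*4.404028 + (1-p)*15.315834] = 10.044882
  V(0,0) = exp(-r*dt) * [p*2.303668 + (1-p)*10.044882] = 6.311465
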